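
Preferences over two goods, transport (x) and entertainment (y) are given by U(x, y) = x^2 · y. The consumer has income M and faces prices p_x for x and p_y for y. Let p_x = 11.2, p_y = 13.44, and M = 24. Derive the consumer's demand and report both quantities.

x* = 1.4286, y* = 0.5952

Demand: x*(p_x,p_y,M) = 2/3·M/p_x and y* = 1/3·M/p_y.
At p_x=11.2, p_y=13.44, M=24: x* = 2/3·24/11.2 = 1.4286, y* = 0.5952.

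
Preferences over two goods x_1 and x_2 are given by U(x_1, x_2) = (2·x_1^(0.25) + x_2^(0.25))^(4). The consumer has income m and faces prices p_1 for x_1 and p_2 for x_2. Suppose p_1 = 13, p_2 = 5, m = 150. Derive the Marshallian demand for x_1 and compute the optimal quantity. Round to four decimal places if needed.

x_1* = 7.4649

MU_x_1 ∝ 2·x_1^(-0.75), MU_x_2 ∝ x_2^(-0.75), so MRS = 2·(x_2/x_1)^(0.75) = p_1/p_2.
Hence x_2/x_1 = ((1/2)·p_1/p_2)^(1/(0.75)), i.e. raised to the 4/3 power.
With the ratio pinned down, the budget gives x_1* = m/(p_1 + p_2·(x_2/x_1)) and x_2* = (x_2/x_1)·x_1*.
Numerically x_2/x_1 = 1.418811, so x_1* = 150/(13 + 5·1.418811) = 7.4649.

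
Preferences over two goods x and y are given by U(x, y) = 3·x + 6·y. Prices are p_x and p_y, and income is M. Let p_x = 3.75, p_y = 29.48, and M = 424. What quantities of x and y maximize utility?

Linear utility — the consumer picks whichever good has higher MU/price: 3/3.75 = 0.8 vs 6/29.48 = 0.2035.
x gives more utility per dollar, so spend all income on x: x* = M/p_x, y* = 0.
Numerically: x* = 113.0667, y* = 0.

x* = 113.0667, y* = 0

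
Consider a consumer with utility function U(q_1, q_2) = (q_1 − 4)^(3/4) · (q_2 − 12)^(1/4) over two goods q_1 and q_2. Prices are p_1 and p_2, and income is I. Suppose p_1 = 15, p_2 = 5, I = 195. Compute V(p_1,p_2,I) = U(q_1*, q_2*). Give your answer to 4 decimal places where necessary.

V = 3.75

Substituting into the budget: q_1* = 4 + 0.75·(I − 4·p_1 − 12·p_2)/p_1, and q_2* = 12 + 0.25·(…)/p_2.
Discretionary income = 195 − 4·15 − 12·5 = 75; q_1* = 4 + 0.75·75/15 = 7.75; q_2* = 12 + 0.25·75/5 = 15.75.
Utility at the optimum: U(7.75, 15.75) = 3.75.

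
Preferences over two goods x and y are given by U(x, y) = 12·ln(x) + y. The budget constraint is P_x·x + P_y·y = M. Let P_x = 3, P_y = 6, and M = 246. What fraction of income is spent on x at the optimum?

Set MRS = P_x/P_y: (12/x)/1 = P_x/P_y.
So x*(P_x,P_y) = 12·P_y/P_x, independent of income; and y* = (M − 12·P_y)/P_y.
At the given prices: x* = 12·6/3 = 24, and y* = 29.
Expenditure on x: 3·24 = 72; share = 0.2927.

share on x = 0.2927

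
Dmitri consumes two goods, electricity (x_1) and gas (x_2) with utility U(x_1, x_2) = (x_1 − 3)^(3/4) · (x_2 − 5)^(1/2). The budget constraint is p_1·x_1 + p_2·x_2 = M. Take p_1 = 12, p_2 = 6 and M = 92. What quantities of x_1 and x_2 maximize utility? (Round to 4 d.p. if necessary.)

MRS = (3/2)·(x_2−5)/(x_1−3). Tangency with p_1/p_2 gives x_2−5 = (2/3)·(p_1/p_2)·(x_1−3).
After buying the subsistence bundle (3, 5), a share 0.6 of the remaining income goes to x_1: x_1* = 3 + 0.6·(M − 3p_1 − 5p_2)/p_1.
Discretionary income = 92 − 3·12 − 5·6 = 26; x_1* = 3 + 0.6·26/12 = 4.3; x_2* = 5 + 0.4·26/6 = 6.7333.

x_1* = 4.3, x_2* = 6.7333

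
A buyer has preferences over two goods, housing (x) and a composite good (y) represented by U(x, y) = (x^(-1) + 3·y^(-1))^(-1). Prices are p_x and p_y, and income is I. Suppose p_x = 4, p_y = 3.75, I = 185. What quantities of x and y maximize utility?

MRS = MU_x/MU_y = (1/3)·(y/x)^(2). Set equal to p_x/p_y.
Hence y/x = (3·p_x/p_y)^(1/(2)), i.e. raised to the 0.5 power.
With the ratio pinned down, the budget gives x* = I/(p_x + p_y·(y/x)) and y* = (y/x)·x*.
Numerically y/x = 1.788854, so x* = 185/(4 + 3.75·1.788854) = 17.2765 and y* = 1.788854·17.2765 = 30.9051.

x* = 17.2765, y* = 30.9051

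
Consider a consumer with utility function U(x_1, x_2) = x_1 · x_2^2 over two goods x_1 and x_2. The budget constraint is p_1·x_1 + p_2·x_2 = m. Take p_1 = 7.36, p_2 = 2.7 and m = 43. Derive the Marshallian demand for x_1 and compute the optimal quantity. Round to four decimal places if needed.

x_1* = 1.9475

The MRS is (1/2)·x_2/x_1. Set MRS = p_1/p_2.
So p_2·x_2 = 2·p_1·x_1; combined with the budget, a share 1/3 of income goes to x_1.
Demand: x_1*(p_1,p_2,m) = 1/3·m/p_1 and x_2* = 2/3·m/p_2.
At p_1=7.36, p_2=2.7, m=43: x_1* = 1/3·43/7.36 = 1.9475.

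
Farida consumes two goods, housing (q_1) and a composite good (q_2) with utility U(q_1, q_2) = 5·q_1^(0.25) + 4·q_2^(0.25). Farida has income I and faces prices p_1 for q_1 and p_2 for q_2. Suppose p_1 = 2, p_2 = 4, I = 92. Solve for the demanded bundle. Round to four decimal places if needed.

q_1* = 28.9409, q_2* = 8.5295

MRS = MU_q_1/MU_q_2 = (5/4)·(q_2/q_1)^(0.75). Set equal to p_1/p_2.
Solve for the ratio: q_2/q_1 = [(4/5)·p_1/p_2]^(4/3).
Substitute q_2 = (q_2/q_1)·q_1 into the budget: q_1* = I/(p_1 + p_2·(q_2/q_1)).
Numerically q_2/q_1 = 0.294723, so q_1* = 92/(2 + 4·0.294723) = 28.9409 and q_2* = 0.294723·28.9409 = 8.5295.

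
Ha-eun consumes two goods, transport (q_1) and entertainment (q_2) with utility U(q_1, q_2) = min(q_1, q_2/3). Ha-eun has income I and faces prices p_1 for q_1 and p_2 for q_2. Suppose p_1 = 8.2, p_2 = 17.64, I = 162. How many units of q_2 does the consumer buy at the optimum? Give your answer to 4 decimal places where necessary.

Leontief preferences: the optimum is at the kink where q_1/1 = q_2/3, i.e. q_2 = 3·q_1.
Budget: p_1·q_1 + p_2·3·q_1 = I, so (p_1 + 3·p_2)·q_1 = I.
Demand: q_1*(p_1,p_2,I) = I/(p_1 + 3·p_2), q_2* = 3·I/(p_1 + 3·p_2).
Here 8.2 + 3·17.64 = 61.12, giving q_2* = 7.9516.

q_2* = 7.9516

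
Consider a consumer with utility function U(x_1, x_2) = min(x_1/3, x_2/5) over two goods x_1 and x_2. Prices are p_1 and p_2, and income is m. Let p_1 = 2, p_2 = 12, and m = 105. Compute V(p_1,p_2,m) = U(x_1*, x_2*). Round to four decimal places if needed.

V = 1.5909

Leontief preferences: the optimum is at the kink where x_1/3 = x_2/5, i.e. x_2 = (5/3)·x_1.
Budget: p_1·x_1 + p_2·(5/3)·x_1 = m, so (3·p_1 + 5·p_2)·x_1 = 3·m.
Demand: x_1*(p_1,p_2,m) = 3·m/(3·p_1 + 5·p_2), x_2* = 5·m/(3·p_1 + 5·p_2).
Here 3·2 + 5·12 = 66, giving x_1* = 4.7727 and x_2* = 7.9545.
Utility at the optimum: U(4.7727, 7.9545) = 1.5909.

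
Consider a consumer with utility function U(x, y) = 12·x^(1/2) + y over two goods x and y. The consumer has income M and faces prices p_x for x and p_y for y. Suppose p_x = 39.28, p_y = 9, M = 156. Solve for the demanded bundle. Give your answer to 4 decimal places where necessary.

x* = 1.8899, y* = 9.0849

Thus x* = (6·p_y/p_x)² — independent of M — with the rest of income spent on y.
Plugging in: x* = (6·9/39.28)² = 1.8899, y* = 9.0849.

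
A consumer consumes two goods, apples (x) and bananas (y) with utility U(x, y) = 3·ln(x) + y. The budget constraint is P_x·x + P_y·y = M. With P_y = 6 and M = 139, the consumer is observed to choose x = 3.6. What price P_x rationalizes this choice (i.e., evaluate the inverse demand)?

Set MRS = P_x/P_y: (3/x)/1 = P_x/P_y.
So x*(P_x,P_y) = 3·P_y/P_x, independent of income; and y* = (M − 3·P_y)/P_y.
Set x* = 3.6 in the demand function and solve for P_x: P_x = 5.

P_x = 5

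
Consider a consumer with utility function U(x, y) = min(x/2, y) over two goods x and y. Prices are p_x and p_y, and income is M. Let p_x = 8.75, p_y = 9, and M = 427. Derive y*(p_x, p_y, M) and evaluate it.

y* = 16.1132

With perfect complements, no substitution: consume in ratio x:y = 2:1.
Budget: p_x·x + p_y·(1/2)·x = M, so (2·p_x + p_y)·x = 2·M.
Demand: x*(p_x,p_y,M) = 2·M/(2·p_x + p_y), y* = M/(2·p_x + p_y).
Here 2·8.75 + 9 = 26.5, giving y* = 16.1132.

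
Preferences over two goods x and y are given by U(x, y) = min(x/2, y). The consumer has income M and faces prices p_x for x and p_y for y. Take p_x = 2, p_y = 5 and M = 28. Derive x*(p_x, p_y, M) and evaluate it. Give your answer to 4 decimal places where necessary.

Leontief preferences: the optimum is at the kink where x/2 = y/1, i.e. y = (1/2)·x.
Budget: p_x·x + p_y·(1/2)·x = M, so (2·p_x + p_y)·x = 2·M.
Demand: x*(p_x,p_y,M) = 2·M/(2·p_x + p_y), y* = M/(2·p_x + p_y).
Here 2·2 + 5 = 9, giving x* = 6.2222.

x* = 6.2222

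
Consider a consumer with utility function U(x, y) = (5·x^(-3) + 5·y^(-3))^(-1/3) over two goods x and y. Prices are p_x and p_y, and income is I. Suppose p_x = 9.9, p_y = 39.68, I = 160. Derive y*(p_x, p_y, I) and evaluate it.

y* = 2.9802

MU_x ∝ 5·x^(-4), MU_y ∝ 5·y^(-4), so MRS = (y/x)^(4) = p_x/p_y.
Hence y/x = (p_x/p_y)^(1/(4)), i.e. raised to the 0.25 power.
With the ratio pinned down, the budget gives x* = I/(p_x + p_y·(y/x)) and y* = (y/x)·x*.
Numerically y/x = 0.70675, so x* = 160/(9.9 + 39.68·0.70675) = 4.2168 and y* = 0.70675·4.2168 = 2.9802.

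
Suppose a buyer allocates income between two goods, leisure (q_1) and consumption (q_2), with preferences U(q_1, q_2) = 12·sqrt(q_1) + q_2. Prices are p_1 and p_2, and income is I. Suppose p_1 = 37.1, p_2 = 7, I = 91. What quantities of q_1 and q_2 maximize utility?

q_1* = 1.2816, q_2* = 6.2075

Solve: √q_1 = 6·p_2/p_1, so q_1*(p_1,p_2) = (6·p_2/p_1)², and q_2* = (I − p_1·q_1*)/p_2.
Plugging in: q_1* = (6·7/37.1)² = 1.2816, q_2* = 6.2075.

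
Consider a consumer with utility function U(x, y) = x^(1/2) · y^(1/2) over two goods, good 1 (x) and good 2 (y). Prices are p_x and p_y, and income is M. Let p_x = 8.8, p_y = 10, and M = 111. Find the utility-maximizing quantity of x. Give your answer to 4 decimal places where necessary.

x* = 6.3068

Tangency: MRS = y/x = p_x/p_y.
Rearranging, p_y·y = p_x·x. Substituting into the budget gives p_x·x·(1 + 1) = M.
Demand: x*(p_x,p_y,M) = 0.5·M/p_x and y* = 0.5·M/p_y.
At p_x=8.8, p_y=10, M=111: x* = 0.5·111/8.8 = 6.3068.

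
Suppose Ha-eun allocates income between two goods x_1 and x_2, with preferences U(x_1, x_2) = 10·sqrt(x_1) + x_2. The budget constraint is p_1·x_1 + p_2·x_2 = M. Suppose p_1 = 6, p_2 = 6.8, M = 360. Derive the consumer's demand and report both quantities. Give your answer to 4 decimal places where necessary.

Plugging in: x_1* = (5·6.8/6)² = 32.1111, x_2* = 24.6078.

x_1* = 32.1111, x_2* = 24.6078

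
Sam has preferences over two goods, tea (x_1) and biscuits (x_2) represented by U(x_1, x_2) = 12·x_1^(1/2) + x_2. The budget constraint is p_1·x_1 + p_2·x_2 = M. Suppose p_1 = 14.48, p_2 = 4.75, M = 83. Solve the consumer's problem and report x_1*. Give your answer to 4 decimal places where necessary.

Set MRS = p_1/p_2: 6·x_1^(−1/2) = p_1/p_2.
Thus x_1* = (6·p_2/p_1)² — independent of M — with the rest of income spent on x_2.
Plugging in: x_1* = (6·4.75/14.48)² = 3.8739.

x_1* = 3.8739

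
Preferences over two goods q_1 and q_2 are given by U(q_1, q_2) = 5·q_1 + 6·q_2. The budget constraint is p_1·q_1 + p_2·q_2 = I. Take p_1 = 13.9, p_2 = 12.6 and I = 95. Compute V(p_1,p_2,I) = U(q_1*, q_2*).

V = 45.2381

Numerically: q_1* = 0, q_2* = 7.5397.
Utility at the optimum: U(0, 7.5397) = 45.2381.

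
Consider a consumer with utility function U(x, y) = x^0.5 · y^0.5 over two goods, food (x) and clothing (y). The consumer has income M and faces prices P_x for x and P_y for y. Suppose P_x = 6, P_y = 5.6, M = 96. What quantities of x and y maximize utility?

x* = 8, y* = 8.5714

The MRS is y/x. Set MRS = P_x/P_y.
So 0.5·P_y·y = 0.5·P_x·x; combined with the budget, a share 0.5 of income goes to x.
Demand: x*(P_x,P_y,M) = 0.5·M/P_x and y* = 0.5·M/P_y.
At P_x=6, P_y=5.6, M=96: x* = 0.5·96/6 = 8, y* = 8.5714.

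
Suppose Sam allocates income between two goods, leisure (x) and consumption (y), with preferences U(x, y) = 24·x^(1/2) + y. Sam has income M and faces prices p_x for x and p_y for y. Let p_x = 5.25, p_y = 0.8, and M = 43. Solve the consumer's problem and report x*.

Set MRS = p_x/p_y: 12·x^(−1/2) = p_x/p_y.
Solve: √x = 12·p_y/p_x, so x*(p_x,p_y) = (12·p_y/p_x)², and y* = (M − p_x·x*)/p_y.
Plugging in: x* = (12·0.8/5.25)² = 3.3437.

x* = 3.3437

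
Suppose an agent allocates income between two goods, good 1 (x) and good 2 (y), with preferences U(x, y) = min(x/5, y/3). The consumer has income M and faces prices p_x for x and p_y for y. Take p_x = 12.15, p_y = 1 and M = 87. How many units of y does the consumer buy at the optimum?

With perfect complements, no substitution: consume in ratio x:y = 5:3.
Budget: p_x·x + p_y·(3/5)·x = M, so (5·p_x + 3·p_y)·x = 5·M.
Demand: x*(p_x,p_y,M) = 5·M/(5·p_x + 3·p_y), y* = 3·M/(5·p_x + 3·p_y).
Here 5·12.15 + 3·1 = 63.75, giving y* = 4.0941.

y* = 4.0941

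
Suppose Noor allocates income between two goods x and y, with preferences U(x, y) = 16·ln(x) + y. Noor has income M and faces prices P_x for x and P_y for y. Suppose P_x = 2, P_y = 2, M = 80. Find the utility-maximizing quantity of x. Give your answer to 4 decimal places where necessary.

So x*(P_x,P_y) = 16·P_y/P_x, independent of income; and y* = (M − 16·P_y)/P_y.
At the given prices: x* = 16·2/2 = 16.

x* = 16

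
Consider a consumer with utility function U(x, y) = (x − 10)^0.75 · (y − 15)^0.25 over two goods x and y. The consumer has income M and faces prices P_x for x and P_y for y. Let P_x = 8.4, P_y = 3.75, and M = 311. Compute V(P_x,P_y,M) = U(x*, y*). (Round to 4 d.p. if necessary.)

V = 14.1718

This is Cobb-Douglas in (x−10, y−15): tangency gives 0.75·P_y·(y−15) = 0.25·P_x·(x−10).
After buying the subsistence bundle (10, 15), a share 0.75 of the remaining income goes to x: x* = 10 + 0.75·(M − 10P_x − 15P_y)/P_x.
Discretionary income = 311 − 10·8.4 − 15·3.75 = 170.75; x* = 10 + 0.75·170.75/8.4 = 25.2455; y* = 15 + 0.25·170.75/3.75 = 26.3833.
Utility at the optimum: U(25.2455, 26.3833) = 14.1718.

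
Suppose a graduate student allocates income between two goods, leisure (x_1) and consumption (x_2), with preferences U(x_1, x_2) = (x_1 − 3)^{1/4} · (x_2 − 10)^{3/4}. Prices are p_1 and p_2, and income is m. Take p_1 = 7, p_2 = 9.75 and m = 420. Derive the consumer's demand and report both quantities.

x_1* = 13.7679, x_2* = 33.1923

After buying the subsistence bundle (3, 10), a share 0.25 of the remaining income goes to x_1: x_1* = 3 + 0.25·(m − 3p_1 − 10p_2)/p_1.
Discretionary income = 420 − 3·7 − 10·9.75 = 301.5; x_1* = 3 + 0.25·301.5/7 = 13.7679; x_2* = 10 + 0.75·301.5/9.75 = 33.1923.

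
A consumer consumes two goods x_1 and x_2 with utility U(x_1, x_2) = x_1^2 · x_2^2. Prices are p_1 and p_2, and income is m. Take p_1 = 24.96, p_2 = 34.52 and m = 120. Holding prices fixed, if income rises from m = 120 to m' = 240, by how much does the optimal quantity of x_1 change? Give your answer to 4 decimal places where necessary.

Δx_1* = 2.4038

The MRS is x_2/x_1. Set MRS = p_1/p_2.
Rearranging, p_2·x_2 = p_1·x_1. Substituting into the budget gives p_1·x_1·(1 + 1) = m.
Demand: x_1*(p_1,p_2,m) = 0.5·m/p_1 and x_2* = 0.5·m/p_2.
At p_1=24.96, p_2=34.52, m=120: x_1* = 0.5·120/24.96 = 2.4038.
At m' = 240: x_1* = 4.8077. Change: 4.8077 − 2.4038 = 2.4038.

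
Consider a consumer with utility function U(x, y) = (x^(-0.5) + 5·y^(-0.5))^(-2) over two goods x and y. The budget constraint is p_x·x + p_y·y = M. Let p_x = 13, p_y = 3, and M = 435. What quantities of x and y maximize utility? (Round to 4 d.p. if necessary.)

MU_x ∝ x^(-1.5), MU_y ∝ 5·y^(-1.5), so MRS = (1/5)·(y/x)^(1.5) = p_x/p_y.
Hence y/x = (5·p_x/p_y)^(1/(1.5)), i.e. raised to the 2/3 power.
Substitute y = (y/x)·x into the budget: x* = M/(p_x + p_y·(y/x)).
Numerically y/x = 7.771915, so x* = 435/(13 + 3·7.771915) = 11.9783 and y* = 7.771915·11.9783 = 93.0941.

x* = 11.9783, y* = 93.0941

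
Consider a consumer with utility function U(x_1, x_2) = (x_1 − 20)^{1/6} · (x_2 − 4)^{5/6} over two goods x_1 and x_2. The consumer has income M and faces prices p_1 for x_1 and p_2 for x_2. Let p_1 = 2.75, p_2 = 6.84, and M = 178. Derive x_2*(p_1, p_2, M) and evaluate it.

x_2* = 15.652

MRS = (1/5)·(x_2−4)/(x_1−20). Tangency with p_1/p_2 gives x_2−4 = 5·(p_1/p_2)·(x_1−20).
After buying the subsistence bundle (20, 4), a share 1/6 of the remaining income goes to x_1: x_1* = 20 + 1/6·(M − 20p_1 − 4p_2)/p_1.
Discretionary income = 178 − 20·2.75 − 4·6.84 = 95.64; x_2* = 4 + 5/6·95.64/6.84 = 15.652.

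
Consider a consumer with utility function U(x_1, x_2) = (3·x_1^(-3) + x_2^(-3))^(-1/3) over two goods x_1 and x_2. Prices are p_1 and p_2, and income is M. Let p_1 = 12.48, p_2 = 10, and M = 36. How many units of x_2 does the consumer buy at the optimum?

From the CES first-order condition, 3·(x_2/x_1)^(4) = p_1/p_2.
Hence x_2/x_1 = ((1/3)·p_1/p_2)^(1/(4)), i.e. raised to the 0.25 power.
Substitute x_2 = (x_2/x_1)·x_1 into the budget: x_1* = M/(p_1 + p_2·(x_2/x_1)).
Numerically x_2/x_1 = 0.803107, so x_1* = 36/(12.48 + 10·0.803107) = 1.7551 and x_2* = 0.803107·1.7551 = 1.4096.

x_2* = 1.4096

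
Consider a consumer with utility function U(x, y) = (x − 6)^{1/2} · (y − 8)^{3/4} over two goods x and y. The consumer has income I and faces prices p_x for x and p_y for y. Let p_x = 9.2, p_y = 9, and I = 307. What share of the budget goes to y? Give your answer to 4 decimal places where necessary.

Substituting into the budget: x* = 6 + 0.4·(I − 6·p_x − 8·p_y)/p_x, and y* = 8 + 0.6·(…)/p_y.
Discretionary income = 307 − 6·9.2 − 8·9 = 179.8; x* = 6 + 0.4·179.8/9.2 = 13.8174; y* = 8 + 0.6·179.8/9 = 19.9867.
Expenditure on y: 9·19.9867 = 179.88; share = 0.5859.

share on y = 0.5859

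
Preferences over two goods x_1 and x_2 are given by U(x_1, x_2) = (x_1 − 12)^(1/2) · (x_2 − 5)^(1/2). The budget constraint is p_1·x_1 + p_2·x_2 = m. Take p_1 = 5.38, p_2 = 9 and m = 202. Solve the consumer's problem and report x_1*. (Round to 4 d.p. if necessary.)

x_1* = 20.5911

After buying the subsistence bundle (12, 5), a share 0.5 of the remaining income goes to x_1: x_1* = 12 + 0.5·(m − 12p_1 − 5p_2)/p_1.
Discretionary income = 202 − 12·5.38 − 5·9 = 92.44; x_1* = 12 + 0.5·92.44/5.38 = 20.5911.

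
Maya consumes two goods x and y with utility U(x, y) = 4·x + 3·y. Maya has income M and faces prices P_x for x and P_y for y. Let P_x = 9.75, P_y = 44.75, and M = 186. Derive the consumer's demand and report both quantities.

Linear utility — the consumer picks whichever good has higher MU/price: 4/9.75 = 0.4103 vs 3/44.75 = 0.067.
x gives more utility per dollar, so spend all income on x: x* = M/P_x, y* = 0.
Numerically: x* = 19.0769, y* = 0.

x* = 19.0769, y* = 0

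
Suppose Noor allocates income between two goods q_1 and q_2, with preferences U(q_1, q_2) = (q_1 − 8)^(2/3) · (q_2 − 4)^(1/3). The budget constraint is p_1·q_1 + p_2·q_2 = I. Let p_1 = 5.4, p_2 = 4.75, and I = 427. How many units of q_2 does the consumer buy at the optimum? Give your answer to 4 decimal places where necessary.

q_2* = 29.6

MRS = 2·(q_2−4)/(q_1−8). Tangency with p_1/p_2 gives q_2−4 = (1/2)·(p_1/p_2)·(q_1−8).
Substituting into the budget: q_1* = 8 + 2/3·(I − 8·p_1 − 4·p_2)/p_1, and q_2* = 4 + 1/3·(…)/p_2.
Discretionary income = 427 − 8·5.4 − 4·4.75 = 364.8; q_2* = 4 + 1/3·364.8/4.75 = 29.6.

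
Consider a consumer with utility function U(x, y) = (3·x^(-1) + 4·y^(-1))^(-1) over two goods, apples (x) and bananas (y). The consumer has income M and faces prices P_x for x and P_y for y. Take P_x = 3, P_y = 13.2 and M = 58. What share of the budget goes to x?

share on x = 0.2922

MU_x ∝ 3·x^(-2), MU_y ∝ 4·y^(-2), so MRS = (3/4)·(y/x)^(2) = P_x/P_y.
Solve for the ratio: y/x = [(4/3)·P_x/P_y]^(0.5).
With the ratio pinned down, the budget gives x* = M/(P_x + P_y·(y/x)) and y* = (y/x)·x*.
Numerically y/x = 0.550482, so x* = 58/(3 + 13.2·0.550482) = 5.6495 and y* = 0.550482·5.6495 = 3.11.
Expenditure on x: 3·5.6495 = 16.9486; share = 0.2922.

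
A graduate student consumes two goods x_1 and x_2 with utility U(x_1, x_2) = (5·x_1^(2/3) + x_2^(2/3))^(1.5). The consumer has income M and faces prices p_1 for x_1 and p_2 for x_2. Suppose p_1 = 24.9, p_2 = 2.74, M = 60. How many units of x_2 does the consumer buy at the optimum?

x_2* = 8.7117

Numerically x_2/x_1 = 6.00394, so x_1* = 60/(24.9 + 2.74·6.00394) = 1.451 and x_2* = 6.00394·1.451 = 8.7117.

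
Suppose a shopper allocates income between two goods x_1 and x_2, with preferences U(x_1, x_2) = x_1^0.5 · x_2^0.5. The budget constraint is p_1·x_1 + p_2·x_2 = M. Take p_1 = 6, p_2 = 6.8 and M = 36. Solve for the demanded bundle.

x_1* = 3, x_2* = 2.6471

Demand: x_1*(p_1,p_2,M) = 0.5·M/p_1 and x_2* = 0.5·M/p_2.
At p_1=6, p_2=6.8, M=36: x_1* = 0.5·36/6 = 3, x_2* = 2.6471.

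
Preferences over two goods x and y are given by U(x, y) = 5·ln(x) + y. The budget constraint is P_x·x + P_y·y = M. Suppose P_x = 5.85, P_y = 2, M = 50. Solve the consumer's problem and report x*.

x* = 1.7094

Set MRS = P_x/P_y: (5/x)/1 = P_x/P_y.
So x*(P_x,P_y) = 5·P_y/P_x, independent of income; and y* = (M − 5·P_y)/P_y.
At the given prices: x* = 5·2/5.85 = 1.7094.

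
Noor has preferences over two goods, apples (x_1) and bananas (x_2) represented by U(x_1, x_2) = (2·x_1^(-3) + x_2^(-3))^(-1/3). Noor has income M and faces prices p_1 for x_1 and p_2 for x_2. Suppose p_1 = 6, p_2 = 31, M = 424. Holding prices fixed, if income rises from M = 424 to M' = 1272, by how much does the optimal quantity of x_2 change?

Δx_2* = 20.3077

With the ratio pinned down, the budget gives x_1* = M/(p_1 + p_2·(x_2/x_1)) and x_2* = (x_2/x_1)·x_1*.
Numerically x_2/x_1 = 0.55775, so x_1* = 424/(6 + 31·0.55775) = 18.205 and x_2* = 0.55775·18.205 = 10.1539.
At M' = 1272: x_2* = 30.4616. Change: 30.4616 − 10.1539 = 20.3077.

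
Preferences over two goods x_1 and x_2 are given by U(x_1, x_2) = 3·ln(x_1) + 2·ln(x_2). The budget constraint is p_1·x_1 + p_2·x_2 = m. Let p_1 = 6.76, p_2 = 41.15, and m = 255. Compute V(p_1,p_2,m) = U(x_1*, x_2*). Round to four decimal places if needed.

The MRS is (3/2)·x_2/x_1. Set MRS = p_1/p_2.
Rearranging, p_2·x_2 = (2/3)·p_1·x_1. Substituting into the budget gives p_1·x_1·(1 + (2/3)) = m.
Demand: x_1*(p_1,p_2,m) = 0.6·m/p_1 and x_2* = 0.4·m/p_2.
At p_1=6.76, p_2=41.15, m=255: x_1* = 0.6·255/6.76 = 22.6331, x_2* = 2.4787.
Utility at the optimum: U(22.6331, 2.4787) = 11.1737.

V = 11.1737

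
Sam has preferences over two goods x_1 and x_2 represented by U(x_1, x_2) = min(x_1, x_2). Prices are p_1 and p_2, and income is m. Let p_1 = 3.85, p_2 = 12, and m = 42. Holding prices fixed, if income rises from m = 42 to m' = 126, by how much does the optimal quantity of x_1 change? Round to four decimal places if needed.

Δx_1* = 5.2997

With perfect complements, no substitution: consume in ratio x_1:x_2 = 1:1.
Budget: p_1·x_1 + p_2·x_1 = m, so (p_1 + p_2)·x_1 = m.
Demand: x_1*(p_1,p_2,m) = m/(p_1 + p_2), x_2* = m/(p_1 + p_2).
Here 3.85 + 12 = 15.85, giving x_1* = 2.6498.
At m' = 126: x_1* = 7.9495. Change: 7.9495 − 2.6498 = 5.2997.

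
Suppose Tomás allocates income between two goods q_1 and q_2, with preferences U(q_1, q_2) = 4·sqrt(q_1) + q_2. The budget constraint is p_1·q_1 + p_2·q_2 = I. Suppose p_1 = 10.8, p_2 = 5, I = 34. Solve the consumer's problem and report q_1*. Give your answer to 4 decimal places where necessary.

q_1* = 0.8573

Set MRS = p_1/p_2: 2·q_1^(−1/2) = p_1/p_2.
Solve: √q_1 = 2·p_2/p_1, so q_1*(p_1,p_2) = (2·p_2/p_1)², and q_2* = (I − p_1·q_1*)/p_2.
Plugging in: q_1* = (2·5/10.8)² = 0.8573.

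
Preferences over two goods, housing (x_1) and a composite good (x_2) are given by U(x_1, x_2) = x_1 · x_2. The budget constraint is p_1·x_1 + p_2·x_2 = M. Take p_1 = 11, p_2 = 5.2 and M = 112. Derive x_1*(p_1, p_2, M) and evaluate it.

Tangency: MRS = x_2/x_1 = p_1/p_2.
Rearranging, p_2·x_2 = p_1·x_1. Substituting into the budget gives p_1·x_1·(1 + 1) = M.
Demand: x_1*(p_1,p_2,M) = 0.5·M/p_1 and x_2* = 0.5·M/p_2.
At p_1=11, p_2=5.2, M=112: x_1* = 0.5·112/11 = 5.0909.

x_1* = 5.0909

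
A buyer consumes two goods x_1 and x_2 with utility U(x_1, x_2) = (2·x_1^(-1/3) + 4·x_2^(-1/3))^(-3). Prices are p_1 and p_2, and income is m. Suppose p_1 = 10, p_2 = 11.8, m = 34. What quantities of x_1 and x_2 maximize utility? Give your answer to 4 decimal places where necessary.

MU_x_1 ∝ 2·x_1^(-4/3), MU_x_2 ∝ 4·x_2^(-4/3), so MRS = (1/2)·(x_2/x_1)^(4/3) = p_1/p_2.
Solve for the ratio: x_2/x_1 = [2·p_1/p_2]^(0.75).
With the ratio pinned down, the budget gives x_1* = m/(p_1 + p_2·(x_2/x_1)) and x_2* = (x_2/x_1)·x_1*.
Numerically x_2/x_1 = 1.48546, so x_1* = 34/(10 + 11.8·1.48546) = 1.2351 and x_2* = 1.48546·1.2351 = 1.8347.

x_1* = 1.2351, x_2* = 1.8347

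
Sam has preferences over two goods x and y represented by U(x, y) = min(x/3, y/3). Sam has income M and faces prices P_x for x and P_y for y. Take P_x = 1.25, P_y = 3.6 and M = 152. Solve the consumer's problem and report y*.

y* = 31.3402

Leontief preferences: the optimum is at the kink where x/3 = y/3, i.e. y = x.
Budget: P_x·x + P_y·x = M, so (3·P_x + 3·P_y)·x = 3·M.
Demand: x*(P_x,P_y,M) = 3·M/(3·P_x + 3·P_y), y* = 3·M/(3·P_x + 3·P_y).
Here 3·1.25 + 3·3.6 = 14.55, giving y* = 31.3402.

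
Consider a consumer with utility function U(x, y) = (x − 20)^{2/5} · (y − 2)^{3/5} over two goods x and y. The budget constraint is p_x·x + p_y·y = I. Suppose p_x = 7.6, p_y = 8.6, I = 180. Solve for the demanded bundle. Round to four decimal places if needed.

x* = 20.5684, y* = 2.7535

This is Cobb-Douglas in (x−20, y−2): tangency gives 0.4·p_y·(y−2) = 0.6·p_x·(x−20).
After buying the subsistence bundle (20, 2), a share 0.4 of the remaining income goes to x: x* = 20 + 0.4·(I − 20p_x − 2p_y)/p_x.
Discretionary income = 180 − 20·7.6 − 2·8.6 = 10.8; x* = 20 + 0.4·10.8/7.6 = 20.5684; y* = 2 + 0.6·10.8/8.6 = 2.7535.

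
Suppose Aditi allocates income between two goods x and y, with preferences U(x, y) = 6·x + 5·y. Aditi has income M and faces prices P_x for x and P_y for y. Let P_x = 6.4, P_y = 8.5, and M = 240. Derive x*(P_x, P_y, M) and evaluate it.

Perfect substitutes: compare marginal utility per dollar. 6/P_x vs 5/P_y → 0.9375 vs 0.5882.
x gives more utility per dollar, so spend all income on x: x* = M/P_x, y* = 0.
Numerically: x* = 37.5, y* = 0.

x* = 37.5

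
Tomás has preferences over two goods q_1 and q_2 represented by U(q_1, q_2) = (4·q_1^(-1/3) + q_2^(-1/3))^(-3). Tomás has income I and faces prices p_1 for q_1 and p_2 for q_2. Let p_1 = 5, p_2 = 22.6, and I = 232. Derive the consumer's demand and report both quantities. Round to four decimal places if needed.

q_1* = 30.6167, q_2* = 3.4919

MU_q_1 ∝ 4·q_1^(-4/3), MU_q_2 ∝ q_2^(-4/3), so MRS = 4·(q_2/q_1)^(4/3) = p_1/p_2.
Hence q_2/q_1 = ((1/4)·p_1/p_2)^(1/(4/3)), i.e. raised to the 0.75 power.
With the ratio pinned down, the budget gives q_1* = I/(p_1 + p_2·(q_2/q_1)) and q_2* = (q_2/q_1)·q_1*.
Numerically q_2/q_1 = 0.114052, so q_1* = 232/(5 + 22.6·0.114052) = 30.6167 and q_2* = 0.114052·30.6167 = 3.4919.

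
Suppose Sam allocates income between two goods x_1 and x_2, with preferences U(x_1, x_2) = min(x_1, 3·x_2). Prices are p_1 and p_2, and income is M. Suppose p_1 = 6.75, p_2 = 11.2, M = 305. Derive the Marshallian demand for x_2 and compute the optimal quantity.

Demand: x_1*(p_1,p_2,M) = 3·M/(3·p_1 + p_2), x_2* = M/(3·p_1 + p_2).
Here 3·6.75 + 11.2 = 31.45, giving x_2* = 9.6979.

x_2* = 9.6979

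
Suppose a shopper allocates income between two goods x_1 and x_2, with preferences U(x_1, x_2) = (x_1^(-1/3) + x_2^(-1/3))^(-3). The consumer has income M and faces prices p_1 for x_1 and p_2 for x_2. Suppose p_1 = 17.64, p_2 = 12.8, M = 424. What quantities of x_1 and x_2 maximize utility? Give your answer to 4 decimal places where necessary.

x_1* = 12.4997, x_2* = 15.8989

MRS = MU_x_1/MU_x_2 = (x_2/x_1)^(4/3). Set equal to p_1/p_2.
Hence x_2/x_1 = (p_1/p_2)^(1/(4/3)), i.e. raised to the 0.75 power.
With the ratio pinned down, the budget gives x_1* = M/(p_1 + p_2·(x_2/x_1)) and x_2* = (x_2/x_1)·x_1*.
Numerically x_2/x_1 = 1.27194, so x_1* = 424/(17.64 + 12.8·1.27194) = 12.4997 and x_2* = 1.27194·12.4997 = 15.8989.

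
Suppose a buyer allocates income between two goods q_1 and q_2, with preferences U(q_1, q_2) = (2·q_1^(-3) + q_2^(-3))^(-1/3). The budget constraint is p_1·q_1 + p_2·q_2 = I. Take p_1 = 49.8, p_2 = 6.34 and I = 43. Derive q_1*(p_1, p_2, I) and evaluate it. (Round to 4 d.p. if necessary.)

MU_q_1 ∝ 2·q_1^(-4), MU_q_2 ∝ q_2^(-4), so MRS = 2·(q_2/q_1)^(4) = p_1/p_2.
Hence q_2/q_1 = ((1/2)·p_1/p_2)^(1/(4)), i.e. raised to the 0.25 power.
With the ratio pinned down, the budget gives q_1* = I/(p_1 + p_2·(q_2/q_1)) and q_2* = (q_2/q_1)·q_1*.
Numerically q_2/q_1 = 1.407756, so q_1* = 43/(49.8 + 6.34·1.407756) = 0.7322.

q_1* = 0.7322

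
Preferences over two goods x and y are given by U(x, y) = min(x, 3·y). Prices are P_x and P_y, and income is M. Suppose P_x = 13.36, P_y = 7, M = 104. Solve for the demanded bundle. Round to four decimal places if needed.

Demand: x*(P_x,P_y,M) = 3·M/(3·P_x + P_y), y* = M/(3·P_x + P_y).
Here 3·13.36 + 7 = 47.08, giving x* = 6.627 and y* = 2.209.

x* = 6.627, y* = 2.209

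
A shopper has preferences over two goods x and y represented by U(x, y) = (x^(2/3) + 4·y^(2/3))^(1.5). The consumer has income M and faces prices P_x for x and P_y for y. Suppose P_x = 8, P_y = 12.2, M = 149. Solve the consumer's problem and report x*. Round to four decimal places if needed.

From the CES first-order condition, (1/4)·(y/x)^(1/3) = P_x/P_y.
Hence y/x = (4·P_x/P_y)^(1/(1/3)), i.e. raised to the 3 power.
With the ratio pinned down, the budget gives x* = M/(P_x + P_y·(y/x)) and y* = (y/x)·x*.
Numerically y/x = 18.045563, so x* = 149/(8 + 12.2·18.045563) = 0.6531.

x* = 0.6531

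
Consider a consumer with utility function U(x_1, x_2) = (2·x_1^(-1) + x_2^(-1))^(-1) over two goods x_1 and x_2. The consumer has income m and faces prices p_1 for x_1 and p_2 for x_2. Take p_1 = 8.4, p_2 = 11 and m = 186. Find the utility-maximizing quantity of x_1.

x_1* = 12.2392

With the ratio pinned down, the budget gives x_1* = m/(p_1 + p_2·(x_2/x_1)) and x_2* = (x_2/x_1)·x_1*.
Numerically x_2/x_1 = 0.617914, so x_1* = 186/(8.4 + 11·0.617914) = 12.2392.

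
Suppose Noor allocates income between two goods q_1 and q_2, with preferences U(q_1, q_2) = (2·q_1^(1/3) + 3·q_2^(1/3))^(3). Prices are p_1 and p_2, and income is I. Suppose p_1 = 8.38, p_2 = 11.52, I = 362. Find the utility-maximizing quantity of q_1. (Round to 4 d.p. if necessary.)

q_1* = 16.8291

MRS = MU_q_1/MU_q_2 = (2/3)·(q_2/q_1)^(2/3). Set equal to p_1/p_2.
Hence q_2/q_1 = ((3/2)·p_1/p_2)^(1/(2/3)), i.e. raised to the 1.5 power.
With the ratio pinned down, the budget gives q_1* = I/(p_1 + p_2·(q_2/q_1)) and q_2* = (q_2/q_1)·q_1*.
Numerically q_2/q_1 = 1.139788, so q_1* = 362/(8.38 + 11.52·1.139788) = 16.8291.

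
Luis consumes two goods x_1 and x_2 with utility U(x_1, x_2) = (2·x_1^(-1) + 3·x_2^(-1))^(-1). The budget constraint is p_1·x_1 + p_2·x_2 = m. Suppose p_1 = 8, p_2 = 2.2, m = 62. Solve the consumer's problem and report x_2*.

x_2* = 11.0214

MRS = MU_x_1/MU_x_2 = (2/3)·(x_2/x_1)^(2). Set equal to p_1/p_2.
Solve for the ratio: x_2/x_1 = [(3/2)·p_1/p_2]^(0.5).
Substitute x_2 = (x_2/x_1)·x_1 into the budget: x_1* = m/(p_1 + p_2·(x_2/x_1)).
Numerically x_2/x_1 = 2.335497, so x_1* = 62/(8 + 2.2·2.335497) = 4.7191 and x_2* = 2.335497·4.7191 = 11.0214.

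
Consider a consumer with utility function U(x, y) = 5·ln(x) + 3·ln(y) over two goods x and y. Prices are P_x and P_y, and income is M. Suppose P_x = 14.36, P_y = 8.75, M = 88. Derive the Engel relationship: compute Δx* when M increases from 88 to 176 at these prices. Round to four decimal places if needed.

Tangency: MRS = (5/3)·y/x = P_x/P_y.
So 5·P_y·y = 3·P_x·x; combined with the budget, a share 0.625 of income goes to x.
Demand: x*(P_x,P_y,M) = 0.625·M/P_x and y* = 0.375·M/P_y.
At P_x=14.36, P_y=8.75, M=88: x* = 0.625·88/14.36 = 3.8301.
At M' = 176: x* = 7.6602. Change: 7.6602 − 3.8301 = 3.8301.

Δx* = 3.8301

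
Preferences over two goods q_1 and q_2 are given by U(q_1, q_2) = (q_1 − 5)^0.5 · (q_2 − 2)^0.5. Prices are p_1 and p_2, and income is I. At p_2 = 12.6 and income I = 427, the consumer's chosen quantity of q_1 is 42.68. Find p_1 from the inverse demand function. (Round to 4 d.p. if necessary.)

Let q_1' = q_1−5, q_2' = q_2−2. MRS = q_2'/q_1' = p_1/p_2.
After buying the subsistence bundle (5, 2), a share 0.5 of the remaining income goes to q_1: q_1* = 5 + 0.5·(I − 5p_1 − 2p_2)/p_1.
Set q_1* = 42.68 in the demand function and solve for p_1: p_1 = 5.

p_1 = 5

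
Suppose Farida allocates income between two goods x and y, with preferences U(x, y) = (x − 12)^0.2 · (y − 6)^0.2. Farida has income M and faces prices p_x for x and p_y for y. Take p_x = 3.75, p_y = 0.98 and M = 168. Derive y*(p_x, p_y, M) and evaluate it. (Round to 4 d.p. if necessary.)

y* = 65.7551

After buying the subsistence bundle (12, 6), a share 0.5 of the remaining income goes to x: x* = 12 + 0.5·(M − 12p_x − 6p_y)/p_x.
Discretionary income = 168 − 12·3.75 − 6·0.98 = 117.12; y* = 6 + 0.5·117.12/0.98 = 65.7551.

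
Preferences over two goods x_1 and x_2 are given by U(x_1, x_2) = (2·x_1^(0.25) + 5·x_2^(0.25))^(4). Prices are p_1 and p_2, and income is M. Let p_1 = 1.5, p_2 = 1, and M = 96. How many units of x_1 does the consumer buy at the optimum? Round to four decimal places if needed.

x_1* = 13.1039

MRS = MU_x_1/MU_x_2 = (2/5)·(x_2/x_1)^(0.75). Set equal to p_1/p_2.
Solve for the ratio: x_2/x_1 = [(5/2)·p_1/p_2]^(4/3).
Substitute x_2 = (x_2/x_1)·x_1 into the budget: x_1* = M/(p_1 + p_2·(x_2/x_1)).
Numerically x_2/x_1 = 5.826061, so x_1* = 96/(1.5 + 1·5.826061) = 13.1039.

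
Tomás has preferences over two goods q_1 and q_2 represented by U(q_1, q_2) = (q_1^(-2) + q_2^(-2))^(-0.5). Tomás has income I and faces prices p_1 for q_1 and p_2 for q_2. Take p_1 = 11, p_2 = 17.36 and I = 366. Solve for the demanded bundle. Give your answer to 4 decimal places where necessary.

q_1* = 14.1255, q_2* = 12.1325

MU_q_1 ∝ q_1^(-3), MU_q_2 ∝ q_2^(-3), so MRS = (q_2/q_1)^(3) = p_1/p_2.
Solve for the ratio: q_2/q_1 = [p_1/p_2]^(1/3).
With the ratio pinned down, the budget gives q_1* = I/(p_1 + p_2·(q_2/q_1)) and q_2* = (q_2/q_1)·q_1*.
Numerically q_2/q_1 = 0.85891, so q_1* = 366/(11 + 17.36·0.85891) = 14.1255 and q_2* = 0.85891·14.1255 = 12.1325.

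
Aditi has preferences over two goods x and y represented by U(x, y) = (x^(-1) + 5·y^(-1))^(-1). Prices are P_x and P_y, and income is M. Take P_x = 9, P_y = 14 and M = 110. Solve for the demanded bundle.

x* = 3.2258, y* = 5.7834

MRS = MU_x/MU_y = (1/5)·(y/x)^(2). Set equal to P_x/P_y.
Hence y/x = (5·P_x/P_y)^(1/(2)), i.e. raised to the 0.5 power.
Substitute y = (y/x)·x into the budget: x* = M/(P_x + P_y·(y/x)).
Numerically y/x = 1.792843, so x* = 110/(9 + 14·1.792843) = 3.2258 and y* = 1.792843·3.2258 = 5.7834.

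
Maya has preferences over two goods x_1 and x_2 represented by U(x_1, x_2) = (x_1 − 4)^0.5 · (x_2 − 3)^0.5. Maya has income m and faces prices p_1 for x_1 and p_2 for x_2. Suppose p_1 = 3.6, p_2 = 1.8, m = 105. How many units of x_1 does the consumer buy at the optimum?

After buying the subsistence bundle (4, 3), a share 0.5 of the remaining income goes to x_1: x_1* = 4 + 0.5·(m − 4p_1 − 3p_2)/p_1.
Discretionary income = 105 − 4·3.6 − 3·1.8 = 85.2; x_1* = 4 + 0.5·85.2/3.6 = 15.8333.

x_1* = 15.8333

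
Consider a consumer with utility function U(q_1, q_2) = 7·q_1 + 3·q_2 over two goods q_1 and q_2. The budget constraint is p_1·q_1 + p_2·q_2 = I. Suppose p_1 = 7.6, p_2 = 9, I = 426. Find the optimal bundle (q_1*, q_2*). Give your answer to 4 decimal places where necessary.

q_1* = 56.0526, q_2* = 0

q_1 gives more utility per dollar, so spend all income on q_1: q_1* = I/p_1, q_2* = 0.
Numerically: q_1* = 56.0526, q_2* = 0.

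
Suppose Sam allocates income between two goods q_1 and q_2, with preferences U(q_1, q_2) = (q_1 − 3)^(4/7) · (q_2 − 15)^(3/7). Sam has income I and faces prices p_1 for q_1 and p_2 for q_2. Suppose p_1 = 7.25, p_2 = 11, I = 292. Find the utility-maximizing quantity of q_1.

q_1* = 11.2956

Let q_1' = q_1−3, q_2' = q_2−15. MRS = (4/3)·q_2'/q_1' = p_1/p_2.
Substituting into the budget: q_1* = 3 + 4/7·(I − 3·p_1 − 15·p_2)/p_1, and q_2* = 15 + 3/7·(…)/p_2.
Discretionary income = 292 − 3·7.25 − 15·11 = 105.25; q_1* = 3 + 4/7·105.25/7.25 = 11.2956.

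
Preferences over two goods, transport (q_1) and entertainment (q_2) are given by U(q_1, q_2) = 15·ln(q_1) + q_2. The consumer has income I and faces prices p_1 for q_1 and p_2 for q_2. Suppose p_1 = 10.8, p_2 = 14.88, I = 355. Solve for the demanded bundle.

q_1* = 20.6667, q_2* = 8.8575

MU_q_1 = 15/q_1, MU_q_2 = 1. Tangency: 15/q_1 = p_1/p_2.
So q_1*(p_1,p_2) = 15·p_2/p_1, independent of income; and q_2* = (I − 15·p_2)/p_2.
At the given prices: q_1* = 15·14.88/10.8 = 20.6667, and q_2* = 8.8575.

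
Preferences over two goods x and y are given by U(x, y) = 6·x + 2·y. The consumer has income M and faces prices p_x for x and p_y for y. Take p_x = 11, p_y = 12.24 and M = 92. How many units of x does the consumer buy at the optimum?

x* = 8.3636

Perfect substitutes: compare marginal utility per dollar. 6/p_x vs 2/p_y → 0.5455 vs 0.1634.
x gives more utility per dollar, so spend all income on x: x* = M/p_x, y* = 0.
Numerically: x* = 8.3636, y* = 0.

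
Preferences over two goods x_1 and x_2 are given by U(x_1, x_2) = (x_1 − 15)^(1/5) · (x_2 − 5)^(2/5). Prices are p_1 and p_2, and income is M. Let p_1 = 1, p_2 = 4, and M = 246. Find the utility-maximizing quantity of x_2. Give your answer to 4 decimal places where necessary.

x_2* = 40.1667

MRS = (1/2)·(x_2−5)/(x_1−15). Tangency with p_1/p_2 gives x_2−5 = 2·(p_1/p_2)·(x_1−15).
After buying the subsistence bundle (15, 5), a share 1/3 of the remaining income goes to x_1: x_1* = 15 + 1/3·(M − 15p_1 − 5p_2)/p_1.
Discretionary income = 246 − 15·1 − 5·4 = 211; x_2* = 5 + 2/3·211/4 = 40.1667.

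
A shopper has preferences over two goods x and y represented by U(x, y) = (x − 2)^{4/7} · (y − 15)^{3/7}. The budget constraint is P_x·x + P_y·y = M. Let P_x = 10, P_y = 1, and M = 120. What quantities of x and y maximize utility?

After buying the subsistence bundle (2, 15), a share 4/7 of the remaining income goes to x: x* = 2 + 4/7·(M − 2P_x − 15P_y)/P_x.
Discretionary income = 120 − 2·10 − 15·1 = 85; x* = 2 + 4/7·85/10 = 6.8571; y* = 15 + 3/7·85/1 = 51.4286.

x* = 6.8571, y* = 51.4286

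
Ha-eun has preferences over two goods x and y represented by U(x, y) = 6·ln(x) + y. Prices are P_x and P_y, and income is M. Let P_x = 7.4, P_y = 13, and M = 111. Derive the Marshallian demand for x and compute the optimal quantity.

x* = 10.5405

At the given prices: x* = 6·13/7.4 = 10.5405.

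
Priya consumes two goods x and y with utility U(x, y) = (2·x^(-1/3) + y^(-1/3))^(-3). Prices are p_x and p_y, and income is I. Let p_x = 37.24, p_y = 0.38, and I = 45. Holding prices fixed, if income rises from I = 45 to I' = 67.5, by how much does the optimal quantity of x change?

With the ratio pinned down, the budget gives x* = I/(p_x + p_y·(y/x)) and y* = (y/x)·x*.
Numerically y/x = 18.520259, so x* = 45/(37.24 + 0.38·18.520259) = 1.0163.
At I' = 67.5: x* = 1.5245. Change: 1.5245 − 1.0163 = 0.5082.

Δx* = 0.5082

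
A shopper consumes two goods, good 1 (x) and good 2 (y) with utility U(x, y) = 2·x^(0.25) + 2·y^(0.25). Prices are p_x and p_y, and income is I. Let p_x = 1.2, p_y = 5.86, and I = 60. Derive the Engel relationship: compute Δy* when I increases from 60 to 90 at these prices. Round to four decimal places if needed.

Δy* = 1.8985

MRS = MU_x/MU_y = (y/x)^(0.75). Set equal to p_x/p_y.
Solve for the ratio: y/x = [p_x/p_y]^(4/3).
Substitute y = (y/x)·x into the budget: x* = I/(p_x + p_y·(y/x)).
Numerically y/x = 0.120701, so x* = 60/(1.2 + 5.86·0.120701) = 31.4579 and y* = 0.120701·31.4579 = 3.797.
At I' = 90: y* = 5.6955. Change: 5.6955 − 3.797 = 1.8985.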